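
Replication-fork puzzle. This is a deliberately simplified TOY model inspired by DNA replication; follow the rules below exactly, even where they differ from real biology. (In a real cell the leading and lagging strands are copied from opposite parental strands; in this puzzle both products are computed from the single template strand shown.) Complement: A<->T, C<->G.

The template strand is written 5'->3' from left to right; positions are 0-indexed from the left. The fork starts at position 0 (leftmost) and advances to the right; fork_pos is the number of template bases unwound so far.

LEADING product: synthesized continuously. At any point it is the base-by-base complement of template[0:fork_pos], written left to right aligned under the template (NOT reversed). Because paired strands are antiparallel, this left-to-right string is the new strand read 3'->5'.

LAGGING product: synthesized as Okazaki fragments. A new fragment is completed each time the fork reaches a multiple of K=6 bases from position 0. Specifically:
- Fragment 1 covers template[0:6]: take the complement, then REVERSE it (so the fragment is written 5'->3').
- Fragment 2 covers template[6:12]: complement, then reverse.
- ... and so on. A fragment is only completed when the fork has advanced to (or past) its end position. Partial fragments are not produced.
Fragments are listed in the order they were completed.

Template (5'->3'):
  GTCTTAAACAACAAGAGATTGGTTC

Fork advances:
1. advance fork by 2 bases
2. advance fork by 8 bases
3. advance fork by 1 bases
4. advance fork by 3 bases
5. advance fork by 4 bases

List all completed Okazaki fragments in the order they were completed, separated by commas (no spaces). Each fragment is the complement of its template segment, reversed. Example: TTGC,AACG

Answer: TAAGAC,GTTGTT,TCTCTT

Derivation:
Step 1: advance 2 -> fork_pos = 0 + 2 = 2. Next multiple of 6 is 6 (not reached); still 0 fragment(s).
Step 2: advance 8 -> fork_pos = 2 + 8 = 10. Reached multiple(s) of 6: 6 -> fragment 1 completed (1 total).
Step 3: advance 1 -> fork_pos = 10 + 1 = 11. Next multiple of 6 is 12 (not reached); still 1 fragment(s).
Step 4: advance 3 -> fork_pos = 11 + 3 = 14. Reached multiple(s) of 6: 12 -> fragment 2 completed (2 total).
Step 5: advance 4 -> fork_pos = 14 + 4 = 18. Reached multiple(s) of 6: 18 -> fragment 3 completed (3 total).
Final fork_pos = 18, so 3 fragment(s) are complete. Build each: template segment -> complement -> reverse.
Fragment 1: template[0:6] = GTCTTA -> complement CAGAAT -> reversed TAAGAC
Fragment 2: template[6:12] = AACAAC -> complement TTGTTG -> reversed GTTGTT
Fragment 3: template[12:18] = AAGAGA -> complement TTCTCT -> reversed TCTCTT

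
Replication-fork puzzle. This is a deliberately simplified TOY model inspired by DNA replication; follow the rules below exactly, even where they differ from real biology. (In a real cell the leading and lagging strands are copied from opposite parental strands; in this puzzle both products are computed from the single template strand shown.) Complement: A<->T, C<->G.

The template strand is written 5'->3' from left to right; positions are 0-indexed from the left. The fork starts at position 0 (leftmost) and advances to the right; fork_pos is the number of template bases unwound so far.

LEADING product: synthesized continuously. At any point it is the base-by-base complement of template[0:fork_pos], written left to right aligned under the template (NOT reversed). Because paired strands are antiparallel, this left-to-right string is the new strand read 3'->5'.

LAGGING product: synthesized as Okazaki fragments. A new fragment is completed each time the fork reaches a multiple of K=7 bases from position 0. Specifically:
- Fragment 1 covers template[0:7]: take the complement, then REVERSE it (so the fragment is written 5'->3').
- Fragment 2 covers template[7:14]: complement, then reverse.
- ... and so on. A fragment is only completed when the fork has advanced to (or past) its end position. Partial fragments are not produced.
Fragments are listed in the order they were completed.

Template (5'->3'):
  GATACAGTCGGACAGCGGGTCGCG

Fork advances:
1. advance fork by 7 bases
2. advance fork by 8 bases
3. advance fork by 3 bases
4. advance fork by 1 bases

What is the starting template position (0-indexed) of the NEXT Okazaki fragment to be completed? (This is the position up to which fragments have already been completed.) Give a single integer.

Answer: 14

Derivation:
Step 1: advance 7 -> fork_pos = 0 + 7 = 7. Reached multiple(s) of 7: 7 -> fragment 1 completed (1 total).
Step 2: advance 8 -> fork_pos = 7 + 8 = 15. Reached multiple(s) of 7: 14 -> fragment 2 completed (2 total).
Step 3: advance 3 -> fork_pos = 15 + 3 = 18. Next multiple of 7 is 21 (not reached); still 2 fragment(s).
Step 4: advance 1 -> fork_pos = 18 + 1 = 19. Next multiple of 7 is 21 (not reached); still 2 fragment(s).
2 fragment(s) completed, covering template[0:14] (2 x 7 = 14). The next fragment, fragment 3, covers template[14:21], so it starts at position 14.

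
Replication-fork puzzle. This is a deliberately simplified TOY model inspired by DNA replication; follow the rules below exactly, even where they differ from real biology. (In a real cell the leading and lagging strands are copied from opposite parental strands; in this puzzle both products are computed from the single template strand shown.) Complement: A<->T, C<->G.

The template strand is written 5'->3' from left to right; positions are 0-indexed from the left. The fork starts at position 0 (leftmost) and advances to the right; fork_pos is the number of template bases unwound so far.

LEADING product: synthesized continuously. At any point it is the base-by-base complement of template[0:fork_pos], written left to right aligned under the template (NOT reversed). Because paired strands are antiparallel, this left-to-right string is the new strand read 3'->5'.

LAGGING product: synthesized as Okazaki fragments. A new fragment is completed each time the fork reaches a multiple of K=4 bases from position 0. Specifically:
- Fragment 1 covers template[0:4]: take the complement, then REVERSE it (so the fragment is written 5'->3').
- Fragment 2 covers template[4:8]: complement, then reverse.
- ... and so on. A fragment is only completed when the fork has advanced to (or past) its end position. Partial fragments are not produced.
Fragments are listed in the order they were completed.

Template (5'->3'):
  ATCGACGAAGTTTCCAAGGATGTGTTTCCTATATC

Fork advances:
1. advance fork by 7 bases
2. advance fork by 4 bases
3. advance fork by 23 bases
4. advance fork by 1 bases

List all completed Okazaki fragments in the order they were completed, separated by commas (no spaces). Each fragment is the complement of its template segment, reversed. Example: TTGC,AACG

Answer: CGAT,TCGT,AACT,TGGA,TCCT,CACA,GAAA,ATAG

Derivation:
Step 1: advance 7 -> fork_pos = 0 + 7 = 7. Reached multiple(s) of 4: 4 -> fragment 1 completed (1 total).
Step 2: advance 4 -> fork_pos = 7 + 4 = 11. Reached multiple(s) of 4: 8 -> fragment 2 completed (2 total).
Step 3: advance 23 -> fork_pos = 11 + 23 = 34. Reached multiple(s) of 4: 12, 16, 20, 24, 28, 32 -> fragments 3-8 completed (8 total).
Step 4: advance 1 -> fork_pos = 34 + 1 = 35. Next multiple of 4 is 36 (not reached); still 8 fragment(s).
Final fork_pos = 35, so 8 fragment(s) are complete. Build each: template segment -> complement -> reverse.
Fragment 1: template[0:4] = ATCG -> complement TAGC -> reversed CGAT
Fragment 2: template[4:8] = ACGA -> complement TGCT -> reversed TCGT
Fragment 3: template[8:12] = AGTT -> complement TCAA -> reversed AACT
Fragment 4: template[12:16] = TCCA -> complement AGGT -> reversed TGGA
Fragment 5: template[16:20] = AGGA -> complement TCCT -> reversed TCCT
Fragment 6: template[20:24] = TGTG -> complement ACAC -> reversed CACA
Fragment 7: template[24:28] = TTTC -> complement AAAG -> reversed GAAA
Fragment 8: template[28:32] = CTAT -> complement GATA -> reversed ATAG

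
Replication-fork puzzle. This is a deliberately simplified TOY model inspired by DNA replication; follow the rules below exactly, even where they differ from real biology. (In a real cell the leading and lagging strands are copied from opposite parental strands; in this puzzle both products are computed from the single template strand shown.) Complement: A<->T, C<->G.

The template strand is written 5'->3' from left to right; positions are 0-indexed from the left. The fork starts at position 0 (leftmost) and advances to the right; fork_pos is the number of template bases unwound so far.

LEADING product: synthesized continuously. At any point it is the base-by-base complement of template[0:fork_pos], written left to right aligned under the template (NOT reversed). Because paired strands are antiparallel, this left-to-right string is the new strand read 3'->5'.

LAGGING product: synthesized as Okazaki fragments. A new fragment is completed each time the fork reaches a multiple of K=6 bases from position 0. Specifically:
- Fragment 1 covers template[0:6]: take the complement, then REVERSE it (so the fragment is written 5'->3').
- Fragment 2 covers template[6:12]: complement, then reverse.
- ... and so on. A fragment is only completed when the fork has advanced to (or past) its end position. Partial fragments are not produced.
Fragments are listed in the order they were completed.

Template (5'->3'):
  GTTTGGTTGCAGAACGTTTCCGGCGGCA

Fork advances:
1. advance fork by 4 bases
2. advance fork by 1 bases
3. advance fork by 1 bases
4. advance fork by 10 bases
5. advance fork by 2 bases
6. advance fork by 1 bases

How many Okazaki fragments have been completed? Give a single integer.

Step 1: advance 4 -> fork_pos = 0 + 4 = 4. Next multiple of 6 is 6 (not reached); still 0 fragment(s).
Step 2: advance 1 -> fork_pos = 4 + 1 = 5. Next multiple of 6 is 6 (not reached); still 0 fragment(s).
Step 3: advance 1 -> fork_pos = 5 + 1 = 6. Reached multiple(s) of 6: 6 -> fragment 1 completed (1 total).
Step 4: advance 10 -> fork_pos = 6 + 10 = 16. Reached multiple(s) of 6: 12 -> fragment 2 completed (2 total).
Step 5: advance 2 -> fork_pos = 16 + 2 = 18. Reached multiple(s) of 6: 18 -> fragment 3 completed (3 total).
Step 6: advance 1 -> fork_pos = 18 + 1 = 19. Next multiple of 6 is 24 (not reached); still 3 fragment(s).
Check: final fork_pos = 19; the multiples of 6 that are <= 19 are 6..18 -> 19 // 6 = 3 completed fragment(s).

Answer: 3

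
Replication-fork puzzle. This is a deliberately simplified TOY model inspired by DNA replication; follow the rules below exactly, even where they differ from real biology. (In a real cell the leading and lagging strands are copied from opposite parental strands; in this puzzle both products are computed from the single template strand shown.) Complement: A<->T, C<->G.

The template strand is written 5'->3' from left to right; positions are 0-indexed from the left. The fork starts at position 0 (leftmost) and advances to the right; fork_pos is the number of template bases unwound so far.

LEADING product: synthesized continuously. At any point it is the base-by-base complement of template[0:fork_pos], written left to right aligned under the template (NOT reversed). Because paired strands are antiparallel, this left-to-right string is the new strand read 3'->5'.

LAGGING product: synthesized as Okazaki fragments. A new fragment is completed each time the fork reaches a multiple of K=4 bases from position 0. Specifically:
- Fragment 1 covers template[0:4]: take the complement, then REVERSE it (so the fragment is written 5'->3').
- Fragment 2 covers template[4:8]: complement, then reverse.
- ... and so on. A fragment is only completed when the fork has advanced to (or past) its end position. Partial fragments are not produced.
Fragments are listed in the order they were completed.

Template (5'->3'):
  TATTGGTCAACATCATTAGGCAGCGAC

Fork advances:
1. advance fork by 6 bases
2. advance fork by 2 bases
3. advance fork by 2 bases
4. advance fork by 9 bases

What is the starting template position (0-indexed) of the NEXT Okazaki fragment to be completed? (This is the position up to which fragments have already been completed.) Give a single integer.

Answer: 16

Derivation:
Step 1: advance 6 -> fork_pos = 0 + 6 = 6. Reached multiple(s) of 4: 4 -> fragment 1 completed (1 total).
Step 2: advance 2 -> fork_pos = 6 + 2 = 8. Reached multiple(s) of 4: 8 -> fragment 2 completed (2 total).
Step 3: advance 2 -> fork_pos = 8 + 2 = 10. Next multiple of 4 is 12 (not reached); still 2 fragment(s).
Step 4: advance 9 -> fork_pos = 10 + 9 = 19. Reached multiple(s) of 4: 12, 16 -> fragments 3-4 completed (4 total).
4 fragment(s) completed, covering template[0:16] (4 x 4 = 16). The next fragment, fragment 5, covers template[16:20], so it starts at position 16.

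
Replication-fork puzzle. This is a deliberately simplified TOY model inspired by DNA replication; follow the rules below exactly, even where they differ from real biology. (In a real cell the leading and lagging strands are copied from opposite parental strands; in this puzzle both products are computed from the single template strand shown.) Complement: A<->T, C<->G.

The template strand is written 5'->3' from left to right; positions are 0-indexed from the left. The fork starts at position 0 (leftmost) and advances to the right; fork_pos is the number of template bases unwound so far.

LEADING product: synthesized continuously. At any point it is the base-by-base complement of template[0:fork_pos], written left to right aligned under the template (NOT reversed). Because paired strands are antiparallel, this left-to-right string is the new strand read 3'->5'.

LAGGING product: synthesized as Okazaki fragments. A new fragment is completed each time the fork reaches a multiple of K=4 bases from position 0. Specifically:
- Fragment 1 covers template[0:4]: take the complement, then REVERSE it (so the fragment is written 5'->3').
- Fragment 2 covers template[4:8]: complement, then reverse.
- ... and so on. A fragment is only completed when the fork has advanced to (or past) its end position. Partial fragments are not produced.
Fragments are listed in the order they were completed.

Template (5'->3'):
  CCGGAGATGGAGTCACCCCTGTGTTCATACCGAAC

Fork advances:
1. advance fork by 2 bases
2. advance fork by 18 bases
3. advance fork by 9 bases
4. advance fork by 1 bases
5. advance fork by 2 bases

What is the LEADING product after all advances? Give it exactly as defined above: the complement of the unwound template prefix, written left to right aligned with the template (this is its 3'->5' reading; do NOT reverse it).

Answer: GGCCTCTACCTCAGTGGGGACACAAGTATGGC

Derivation:
Step 1: advance 2 -> fork_pos = 0 + 2 = 2.
Step 2: advance 18 -> fork_pos = 2 + 18 = 20.
Step 3: advance 9 -> fork_pos = 20 + 9 = 29.
Step 4: advance 1 -> fork_pos = 29 + 1 = 30.
Step 5: advance 2 -> fork_pos = 30 + 2 = 32.
Unwound prefix: template[0:32] = CCGGAGATGGAGTCACCCCTGTGTTCATACCG
Complement it base by base (A<->T, C<->G), keeping left-to-right order:
  [0:5] CCGGA -> GGCCT
  [5:10] GATGG -> CTACC
  [10:15] AGTCA -> TCAGT
  [15:20] CCCCT -> GGGGA
  [20:25] GTGTT -> CACAA
  [25:30] CATAC -> GTATG
  [30:32] CG -> GC
Concatenate: GGCCTCTACCTCAGTGGGGACACAAGTATGGC (length 32; written aligned with the template, i.e. 3'->5').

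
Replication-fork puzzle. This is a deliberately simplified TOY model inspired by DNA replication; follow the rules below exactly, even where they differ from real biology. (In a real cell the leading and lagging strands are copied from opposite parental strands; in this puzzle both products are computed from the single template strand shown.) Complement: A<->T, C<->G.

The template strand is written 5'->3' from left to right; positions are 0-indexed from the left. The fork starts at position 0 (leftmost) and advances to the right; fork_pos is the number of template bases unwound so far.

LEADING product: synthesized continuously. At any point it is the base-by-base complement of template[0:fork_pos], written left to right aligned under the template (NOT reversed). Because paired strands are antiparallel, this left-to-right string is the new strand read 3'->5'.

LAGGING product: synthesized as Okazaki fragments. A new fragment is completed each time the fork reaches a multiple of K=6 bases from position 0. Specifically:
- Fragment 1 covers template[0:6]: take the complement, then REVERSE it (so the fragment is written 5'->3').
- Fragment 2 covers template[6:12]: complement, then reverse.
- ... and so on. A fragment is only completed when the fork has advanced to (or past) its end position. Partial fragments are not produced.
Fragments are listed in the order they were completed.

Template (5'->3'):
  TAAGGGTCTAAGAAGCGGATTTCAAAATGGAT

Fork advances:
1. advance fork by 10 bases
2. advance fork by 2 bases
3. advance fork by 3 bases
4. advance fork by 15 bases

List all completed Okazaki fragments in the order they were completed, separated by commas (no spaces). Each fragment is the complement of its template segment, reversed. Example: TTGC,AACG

Step 1: advance 10 -> fork_pos = 0 + 10 = 10. Reached multiple(s) of 6: 6 -> fragment 1 completed (1 total).
Step 2: advance 2 -> fork_pos = 10 + 2 = 12. Reached multiple(s) of 6: 12 -> fragment 2 completed (2 total).
Step 3: advance 3 -> fork_pos = 12 + 3 = 15. Next multiple of 6 is 18 (not reached); still 2 fragment(s).
Step 4: advance 15 -> fork_pos = 15 + 15 = 30. Reached multiple(s) of 6: 18, 24, 30 -> fragments 3-5 completed (5 total).
Final fork_pos = 30, so 5 fragment(s) are complete. Build each: template segment -> complement -> reverse.
Fragment 1: template[0:6] = TAAGGG -> complement ATTCCC -> reversed CCCTTA
Fragment 2: template[6:12] = TCTAAG -> complement AGATTC -> reversed CTTAGA
Fragment 3: template[12:18] = AAGCGG -> complement TTCGCC -> reversed CCGCTT
Fragment 4: template[18:24] = ATTTCA -> complement TAAAGT -> reversed TGAAAT
Fragment 5: template[24:30] = AAATGG -> complement TTTACC -> reversed CCATTT

Answer: CCCTTA,CTTAGA,CCGCTT,TGAAAT,CCATTT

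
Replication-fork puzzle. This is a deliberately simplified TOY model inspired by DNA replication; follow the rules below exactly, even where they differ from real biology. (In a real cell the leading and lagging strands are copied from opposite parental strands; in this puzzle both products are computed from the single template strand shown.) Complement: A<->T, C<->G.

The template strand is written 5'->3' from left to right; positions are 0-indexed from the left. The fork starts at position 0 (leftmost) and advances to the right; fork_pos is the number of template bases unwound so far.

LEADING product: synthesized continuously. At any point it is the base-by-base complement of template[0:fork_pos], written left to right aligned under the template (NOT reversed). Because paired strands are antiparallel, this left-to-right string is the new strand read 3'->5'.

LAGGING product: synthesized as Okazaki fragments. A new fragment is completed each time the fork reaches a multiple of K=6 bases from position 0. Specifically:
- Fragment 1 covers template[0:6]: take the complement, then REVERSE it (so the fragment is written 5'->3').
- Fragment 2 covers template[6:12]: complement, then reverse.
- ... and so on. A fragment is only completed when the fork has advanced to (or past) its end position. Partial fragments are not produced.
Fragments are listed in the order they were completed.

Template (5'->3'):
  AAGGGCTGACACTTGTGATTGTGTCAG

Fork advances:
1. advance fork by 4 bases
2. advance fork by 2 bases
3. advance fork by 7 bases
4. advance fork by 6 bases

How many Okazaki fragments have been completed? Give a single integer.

Step 1: advance 4 -> fork_pos = 0 + 4 = 4. Next multiple of 6 is 6 (not reached); still 0 fragment(s).
Step 2: advance 2 -> fork_pos = 4 + 2 = 6. Reached multiple(s) of 6: 6 -> fragment 1 completed (1 total).
Step 3: advance 7 -> fork_pos = 6 + 7 = 13. Reached multiple(s) of 6: 12 -> fragment 2 completed (2 total).
Step 4: advance 6 -> fork_pos = 13 + 6 = 19. Reached multiple(s) of 6: 18 -> fragment 3 completed (3 total).
Check: final fork_pos = 19; the multiples of 6 that are <= 19 are 6..18 -> 19 // 6 = 3 completed fragment(s).

Answer: 3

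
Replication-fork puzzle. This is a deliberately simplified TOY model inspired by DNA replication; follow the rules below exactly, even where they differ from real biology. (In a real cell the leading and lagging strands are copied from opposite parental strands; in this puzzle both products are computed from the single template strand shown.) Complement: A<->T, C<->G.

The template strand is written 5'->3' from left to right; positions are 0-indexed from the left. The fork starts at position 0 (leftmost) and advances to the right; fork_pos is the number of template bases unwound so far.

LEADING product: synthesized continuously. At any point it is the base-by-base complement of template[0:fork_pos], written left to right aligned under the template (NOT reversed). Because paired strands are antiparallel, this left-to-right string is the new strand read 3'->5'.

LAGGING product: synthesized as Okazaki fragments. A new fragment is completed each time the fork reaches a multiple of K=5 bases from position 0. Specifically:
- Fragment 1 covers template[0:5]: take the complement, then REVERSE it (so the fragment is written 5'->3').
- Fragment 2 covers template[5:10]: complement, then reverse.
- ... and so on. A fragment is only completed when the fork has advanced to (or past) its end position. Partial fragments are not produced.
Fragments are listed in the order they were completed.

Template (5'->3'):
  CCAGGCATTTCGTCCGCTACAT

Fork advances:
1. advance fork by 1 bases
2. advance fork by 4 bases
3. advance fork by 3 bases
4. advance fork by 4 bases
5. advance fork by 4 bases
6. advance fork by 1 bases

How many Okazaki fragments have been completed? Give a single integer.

Step 1: advance 1 -> fork_pos = 0 + 1 = 1. Next multiple of 5 is 5 (not reached); still 0 fragment(s).
Step 2: advance 4 -> fork_pos = 1 + 4 = 5. Reached multiple(s) of 5: 5 -> fragment 1 completed (1 total).
Step 3: advance 3 -> fork_pos = 5 + 3 = 8. Next multiple of 5 is 10 (not reached); still 1 fragment(s).
Step 4: advance 4 -> fork_pos = 8 + 4 = 12. Reached multiple(s) of 5: 10 -> fragment 2 completed (2 total).
Step 5: advance 4 -> fork_pos = 12 + 4 = 16. Reached multiple(s) of 5: 15 -> fragment 3 completed (3 total).
Step 6: advance 1 -> fork_pos = 16 + 1 = 17. Next multiple of 5 is 20 (not reached); still 3 fragment(s).
Check: final fork_pos = 17; the multiples of 5 that are <= 17 are 5..15 -> 17 // 5 = 3 completed fragment(s).

Answer: 3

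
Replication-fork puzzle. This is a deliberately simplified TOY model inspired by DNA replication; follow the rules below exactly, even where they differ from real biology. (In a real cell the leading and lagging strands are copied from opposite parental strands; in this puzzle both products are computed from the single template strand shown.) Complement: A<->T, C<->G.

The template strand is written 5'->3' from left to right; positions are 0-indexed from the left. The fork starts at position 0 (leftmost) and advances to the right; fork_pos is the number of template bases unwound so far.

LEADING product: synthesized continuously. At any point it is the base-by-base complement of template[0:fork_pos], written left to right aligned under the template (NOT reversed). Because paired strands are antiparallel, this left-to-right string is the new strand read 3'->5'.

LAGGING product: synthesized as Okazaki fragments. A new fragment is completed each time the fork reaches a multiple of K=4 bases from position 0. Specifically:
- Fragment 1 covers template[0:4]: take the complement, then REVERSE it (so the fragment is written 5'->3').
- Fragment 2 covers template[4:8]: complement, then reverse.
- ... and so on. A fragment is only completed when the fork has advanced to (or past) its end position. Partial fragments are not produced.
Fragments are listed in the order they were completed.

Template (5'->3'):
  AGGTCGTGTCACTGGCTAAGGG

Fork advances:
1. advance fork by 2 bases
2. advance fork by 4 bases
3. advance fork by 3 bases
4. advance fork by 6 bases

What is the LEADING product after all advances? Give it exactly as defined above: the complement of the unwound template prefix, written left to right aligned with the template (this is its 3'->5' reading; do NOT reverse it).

Step 1: advance 2 -> fork_pos = 0 + 2 = 2.
Step 2: advance 4 -> fork_pos = 2 + 4 = 6.
Step 3: advance 3 -> fork_pos = 6 + 3 = 9.
Step 4: advance 6 -> fork_pos = 9 + 6 = 15.
Unwound prefix: template[0:15] = AGGTCGTGTCACTGG
Complement it base by base (A<->T, C<->G), keeping left-to-right order:
  [0:5] AGGTC -> TCCAG
  [5:10] GTGTC -> CACAG
  [10:15] ACTGG -> TGACC
Concatenate: TCCAGCACAGTGACC (length 15; written aligned with the template, i.e. 3'->5').

Answer: TCCAGCACAGTGACC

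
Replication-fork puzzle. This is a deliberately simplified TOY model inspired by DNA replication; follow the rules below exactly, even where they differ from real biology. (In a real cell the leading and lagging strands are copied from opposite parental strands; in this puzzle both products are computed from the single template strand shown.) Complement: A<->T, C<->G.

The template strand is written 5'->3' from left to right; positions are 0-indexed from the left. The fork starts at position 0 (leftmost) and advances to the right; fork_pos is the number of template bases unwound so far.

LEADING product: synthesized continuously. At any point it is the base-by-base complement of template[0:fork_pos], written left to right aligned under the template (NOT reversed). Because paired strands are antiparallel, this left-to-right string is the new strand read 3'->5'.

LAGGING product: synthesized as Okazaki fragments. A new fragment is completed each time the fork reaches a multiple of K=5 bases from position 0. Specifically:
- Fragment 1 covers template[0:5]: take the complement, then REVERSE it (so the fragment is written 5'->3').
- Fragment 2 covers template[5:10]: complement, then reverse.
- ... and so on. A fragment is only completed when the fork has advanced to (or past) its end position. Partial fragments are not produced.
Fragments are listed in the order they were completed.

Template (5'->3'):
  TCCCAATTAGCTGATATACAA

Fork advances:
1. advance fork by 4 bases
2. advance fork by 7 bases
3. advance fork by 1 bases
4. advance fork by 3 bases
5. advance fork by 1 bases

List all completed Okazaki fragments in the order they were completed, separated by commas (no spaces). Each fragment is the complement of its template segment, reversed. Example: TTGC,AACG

Step 1: advance 4 -> fork_pos = 0 + 4 = 4. Next multiple of 5 is 5 (not reached); still 0 fragment(s).
Step 2: advance 7 -> fork_pos = 4 + 7 = 11. Reached multiple(s) of 5: 5, 10 -> fragments 1-2 completed (2 total).
Step 3: advance 1 -> fork_pos = 11 + 1 = 12. Next multiple of 5 is 15 (not reached); still 2 fragment(s).
Step 4: advance 3 -> fork_pos = 12 + 3 = 15. Reached multiple(s) of 5: 15 -> fragment 3 completed (3 total).
Step 5: advance 1 -> fork_pos = 15 + 1 = 16. Next multiple of 5 is 20 (not reached); still 3 fragment(s).
Final fork_pos = 16, so 3 fragment(s) are complete. Build each: template segment -> complement -> reverse.
Fragment 1: template[0:5] = TCCCA -> complement AGGGT -> reversed TGGGA
Fragment 2: template[5:10] = ATTAG -> complement TAATC -> reversed CTAAT
Fragment 3: template[10:15] = CTGAT -> complement GACTA -> reversed ATCAG

Answer: TGGGA,CTAAT,ATCAG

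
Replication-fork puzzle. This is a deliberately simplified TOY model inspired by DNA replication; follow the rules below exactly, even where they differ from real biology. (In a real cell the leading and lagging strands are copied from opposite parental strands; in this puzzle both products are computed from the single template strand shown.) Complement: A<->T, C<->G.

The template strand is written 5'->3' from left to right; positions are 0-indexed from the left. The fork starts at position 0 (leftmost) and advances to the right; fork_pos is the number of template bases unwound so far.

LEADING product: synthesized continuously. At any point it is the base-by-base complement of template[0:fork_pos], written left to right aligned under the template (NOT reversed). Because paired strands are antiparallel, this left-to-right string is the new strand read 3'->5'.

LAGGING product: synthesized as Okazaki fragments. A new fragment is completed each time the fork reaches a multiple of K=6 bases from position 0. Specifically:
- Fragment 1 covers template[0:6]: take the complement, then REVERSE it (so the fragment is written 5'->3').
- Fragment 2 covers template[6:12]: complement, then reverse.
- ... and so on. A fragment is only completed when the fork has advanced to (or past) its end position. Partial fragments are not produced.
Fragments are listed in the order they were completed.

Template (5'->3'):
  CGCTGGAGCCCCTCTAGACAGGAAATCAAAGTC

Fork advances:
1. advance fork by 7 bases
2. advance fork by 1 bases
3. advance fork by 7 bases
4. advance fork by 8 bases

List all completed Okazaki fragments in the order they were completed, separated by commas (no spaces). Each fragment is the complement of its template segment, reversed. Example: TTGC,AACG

Step 1: advance 7 -> fork_pos = 0 + 7 = 7. Reached multiple(s) of 6: 6 -> fragment 1 completed (1 total).
Step 2: advance 1 -> fork_pos = 7 + 1 = 8. Next multiple of 6 is 12 (not reached); still 1 fragment(s).
Step 3: advance 7 -> fork_pos = 8 + 7 = 15. Reached multiple(s) of 6: 12 -> fragment 2 completed (2 total).
Step 4: advance 8 -> fork_pos = 15 + 8 = 23. Reached multiple(s) of 6: 18 -> fragment 3 completed (3 total).
Final fork_pos = 23, so 3 fragment(s) are complete. Build each: template segment -> complement -> reverse.
Fragment 1: template[0:6] = CGCTGG -> complement GCGACC -> reversed CCAGCG
Fragment 2: template[6:12] = AGCCCC -> complement TCGGGG -> reversed GGGGCT
Fragment 3: template[12:18] = TCTAGA -> complement AGATCT -> reversed TCTAGA

Answer: CCAGCG,GGGGCT,TCTAGA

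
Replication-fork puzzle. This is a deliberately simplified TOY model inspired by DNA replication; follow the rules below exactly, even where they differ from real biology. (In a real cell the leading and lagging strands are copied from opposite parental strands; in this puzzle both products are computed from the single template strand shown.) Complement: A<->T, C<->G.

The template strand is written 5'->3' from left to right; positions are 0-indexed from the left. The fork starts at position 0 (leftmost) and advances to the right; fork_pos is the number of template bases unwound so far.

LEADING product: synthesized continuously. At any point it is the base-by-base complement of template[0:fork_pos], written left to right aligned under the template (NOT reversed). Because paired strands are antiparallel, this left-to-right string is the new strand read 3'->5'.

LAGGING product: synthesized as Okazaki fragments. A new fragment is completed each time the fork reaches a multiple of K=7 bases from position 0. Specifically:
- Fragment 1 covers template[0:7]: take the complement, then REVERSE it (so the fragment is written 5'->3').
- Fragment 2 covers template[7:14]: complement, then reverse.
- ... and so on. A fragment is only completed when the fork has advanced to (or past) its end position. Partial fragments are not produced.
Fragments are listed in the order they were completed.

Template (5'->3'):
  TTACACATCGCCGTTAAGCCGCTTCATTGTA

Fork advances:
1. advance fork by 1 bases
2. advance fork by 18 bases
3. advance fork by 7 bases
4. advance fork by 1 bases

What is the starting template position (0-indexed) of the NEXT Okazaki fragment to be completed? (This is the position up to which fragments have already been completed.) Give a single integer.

Step 1: advance 1 -> fork_pos = 0 + 1 = 1. Next multiple of 7 is 7 (not reached); still 0 fragment(s).
Step 2: advance 18 -> fork_pos = 1 + 18 = 19. Reached multiple(s) of 7: 7, 14 -> fragments 1-2 completed (2 total).
Step 3: advance 7 -> fork_pos = 19 + 7 = 26. Reached multiple(s) of 7: 21 -> fragment 3 completed (3 total).
Step 4: advance 1 -> fork_pos = 26 + 1 = 27. Next multiple of 7 is 28 (not reached); still 3 fragment(s).
3 fragment(s) completed, covering template[0:21] (3 x 7 = 21). The next fragment, fragment 4, covers template[21:28], so it starts at position 21.

Answer: 21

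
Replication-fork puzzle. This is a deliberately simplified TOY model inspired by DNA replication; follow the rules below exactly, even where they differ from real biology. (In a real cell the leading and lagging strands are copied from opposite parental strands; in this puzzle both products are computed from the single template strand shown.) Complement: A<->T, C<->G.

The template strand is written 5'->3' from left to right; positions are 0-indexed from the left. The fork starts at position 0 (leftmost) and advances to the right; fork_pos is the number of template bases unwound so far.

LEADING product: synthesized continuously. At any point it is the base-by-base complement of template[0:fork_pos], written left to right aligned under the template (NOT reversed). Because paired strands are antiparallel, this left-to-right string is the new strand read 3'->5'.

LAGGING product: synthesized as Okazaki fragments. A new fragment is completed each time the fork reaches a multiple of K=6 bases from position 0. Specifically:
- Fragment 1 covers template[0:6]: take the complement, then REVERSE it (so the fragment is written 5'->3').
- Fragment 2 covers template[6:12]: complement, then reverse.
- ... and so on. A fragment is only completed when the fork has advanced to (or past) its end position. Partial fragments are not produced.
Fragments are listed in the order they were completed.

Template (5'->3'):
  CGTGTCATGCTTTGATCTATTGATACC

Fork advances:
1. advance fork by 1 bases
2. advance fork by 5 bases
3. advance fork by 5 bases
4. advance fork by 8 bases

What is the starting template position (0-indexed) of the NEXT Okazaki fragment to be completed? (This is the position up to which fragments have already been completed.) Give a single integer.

Answer: 18

Derivation:
Step 1: advance 1 -> fork_pos = 0 + 1 = 1. Next multiple of 6 is 6 (not reached); still 0 fragment(s).
Step 2: advance 5 -> fork_pos = 1 + 5 = 6. Reached multiple(s) of 6: 6 -> fragment 1 completed (1 total).
Step 3: advance 5 -> fork_pos = 6 + 5 = 11. Next multiple of 6 is 12 (not reached); still 1 fragment(s).
Step 4: advance 8 -> fork_pos = 11 + 8 = 19. Reached multiple(s) of 6: 12, 18 -> fragments 2-3 completed (3 total).
3 fragment(s) completed, covering template[0:18] (3 x 6 = 18). The next fragment, fragment 4, covers template[18:24], so it starts at position 18.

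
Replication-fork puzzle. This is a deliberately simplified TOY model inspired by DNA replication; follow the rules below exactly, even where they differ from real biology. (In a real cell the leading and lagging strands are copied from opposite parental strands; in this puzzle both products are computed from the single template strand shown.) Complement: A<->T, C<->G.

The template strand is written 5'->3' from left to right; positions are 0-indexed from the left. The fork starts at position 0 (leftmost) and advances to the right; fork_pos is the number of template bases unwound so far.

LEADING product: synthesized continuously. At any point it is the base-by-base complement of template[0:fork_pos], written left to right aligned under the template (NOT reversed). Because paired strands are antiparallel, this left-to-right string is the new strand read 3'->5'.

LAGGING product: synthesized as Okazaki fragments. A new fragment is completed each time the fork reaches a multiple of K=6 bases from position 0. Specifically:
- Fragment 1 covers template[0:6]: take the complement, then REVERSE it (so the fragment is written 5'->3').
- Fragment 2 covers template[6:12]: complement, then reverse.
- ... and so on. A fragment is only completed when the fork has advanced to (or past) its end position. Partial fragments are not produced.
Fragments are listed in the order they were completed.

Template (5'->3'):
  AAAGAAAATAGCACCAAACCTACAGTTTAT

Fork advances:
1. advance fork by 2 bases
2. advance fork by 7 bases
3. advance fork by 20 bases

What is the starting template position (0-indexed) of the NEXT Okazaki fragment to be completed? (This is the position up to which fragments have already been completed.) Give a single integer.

Answer: 24

Derivation:
Step 1: advance 2 -> fork_pos = 0 + 2 = 2. Next multiple of 6 is 6 (not reached); still 0 fragment(s).
Step 2: advance 7 -> fork_pos = 2 + 7 = 9. Reached multiple(s) of 6: 6 -> fragment 1 completed (1 total).
Step 3: advance 20 -> fork_pos = 9 + 20 = 29. Reached multiple(s) of 6: 12, 18, 24 -> fragments 2-4 completed (4 total).
4 fragment(s) completed, covering template[0:24] (4 x 6 = 24). The next fragment, fragment 5, covers template[24:30], so it starts at position 24.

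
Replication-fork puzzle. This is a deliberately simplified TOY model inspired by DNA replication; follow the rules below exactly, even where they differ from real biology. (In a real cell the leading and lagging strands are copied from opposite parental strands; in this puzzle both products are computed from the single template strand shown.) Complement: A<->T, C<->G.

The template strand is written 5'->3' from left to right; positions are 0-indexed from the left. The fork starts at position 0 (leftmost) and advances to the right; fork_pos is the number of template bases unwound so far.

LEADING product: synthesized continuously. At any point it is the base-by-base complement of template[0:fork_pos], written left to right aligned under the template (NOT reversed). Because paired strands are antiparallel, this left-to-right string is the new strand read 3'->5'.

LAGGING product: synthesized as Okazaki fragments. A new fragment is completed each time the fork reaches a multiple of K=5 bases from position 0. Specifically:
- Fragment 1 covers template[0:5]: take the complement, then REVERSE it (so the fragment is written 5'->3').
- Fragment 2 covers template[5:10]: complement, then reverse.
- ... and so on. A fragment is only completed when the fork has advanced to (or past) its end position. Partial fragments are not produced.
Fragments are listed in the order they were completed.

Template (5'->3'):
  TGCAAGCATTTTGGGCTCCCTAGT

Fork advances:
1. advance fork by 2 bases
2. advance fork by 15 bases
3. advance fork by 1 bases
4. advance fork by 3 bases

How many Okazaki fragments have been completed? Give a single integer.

Step 1: advance 2 -> fork_pos = 0 + 2 = 2. Next multiple of 5 is 5 (not reached); still 0 fragment(s).
Step 2: advance 15 -> fork_pos = 2 + 15 = 17. Reached multiple(s) of 5: 5, 10, 15 -> fragments 1-3 completed (3 total).
Step 3: advance 1 -> fork_pos = 17 + 1 = 18. Next multiple of 5 is 20 (not reached); still 3 fragment(s).
Step 4: advance 3 -> fork_pos = 18 + 3 = 21. Reached multiple(s) of 5: 20 -> fragment 4 completed (4 total).
Check: final fork_pos = 21; the multiples of 5 that are <= 21 are 5..20 -> 21 // 5 = 4 completed fragment(s).

Answer: 4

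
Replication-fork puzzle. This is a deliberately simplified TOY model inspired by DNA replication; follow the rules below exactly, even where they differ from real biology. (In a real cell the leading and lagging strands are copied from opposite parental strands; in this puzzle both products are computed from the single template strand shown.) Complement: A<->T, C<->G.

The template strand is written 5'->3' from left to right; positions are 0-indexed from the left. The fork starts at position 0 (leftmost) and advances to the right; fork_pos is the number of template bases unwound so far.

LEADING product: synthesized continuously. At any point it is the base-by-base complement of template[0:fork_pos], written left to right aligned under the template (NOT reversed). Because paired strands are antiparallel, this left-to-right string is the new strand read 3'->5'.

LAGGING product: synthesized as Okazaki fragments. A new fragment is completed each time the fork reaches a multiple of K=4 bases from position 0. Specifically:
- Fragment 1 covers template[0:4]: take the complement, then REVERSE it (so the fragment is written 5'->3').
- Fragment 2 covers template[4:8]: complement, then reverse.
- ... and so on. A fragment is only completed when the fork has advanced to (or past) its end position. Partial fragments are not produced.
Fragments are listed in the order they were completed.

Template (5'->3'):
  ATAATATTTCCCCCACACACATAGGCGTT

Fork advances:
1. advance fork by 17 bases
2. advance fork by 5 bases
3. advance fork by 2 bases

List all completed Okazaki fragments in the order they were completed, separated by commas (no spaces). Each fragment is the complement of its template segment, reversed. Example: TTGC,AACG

Step 1: advance 17 -> fork_pos = 0 + 17 = 17. Reached multiple(s) of 4: 4, 8, 12, 16 -> fragments 1-4 completed (4 total).
Step 2: advance 5 -> fork_pos = 17 + 5 = 22. Reached multiple(s) of 4: 20 -> fragment 5 completed (5 total).
Step 3: advance 2 -> fork_pos = 22 + 2 = 24. Reached multiple(s) of 4: 24 -> fragment 6 completed (6 total).
Final fork_pos = 24, so 6 fragment(s) are complete. Build each: template segment -> complement -> reverse.
Fragment 1: template[0:4] = ATAA -> complement TATT -> reversed TTAT
Fragment 2: template[4:8] = TATT -> complement ATAA -> reversed AATA
Fragment 3: template[8:12] = TCCC -> complement AGGG -> reversed GGGA
Fragment 4: template[12:16] = CCAC -> complement GGTG -> reversed GTGG
Fragment 5: template[16:20] = ACAC -> complement TGTG -> reversed GTGT
Fragment 6: template[20:24] = ATAG -> complement TATC -> reversed CTAT

Answer: TTAT,AATA,GGGA,GTGG,GTGT,CTAT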